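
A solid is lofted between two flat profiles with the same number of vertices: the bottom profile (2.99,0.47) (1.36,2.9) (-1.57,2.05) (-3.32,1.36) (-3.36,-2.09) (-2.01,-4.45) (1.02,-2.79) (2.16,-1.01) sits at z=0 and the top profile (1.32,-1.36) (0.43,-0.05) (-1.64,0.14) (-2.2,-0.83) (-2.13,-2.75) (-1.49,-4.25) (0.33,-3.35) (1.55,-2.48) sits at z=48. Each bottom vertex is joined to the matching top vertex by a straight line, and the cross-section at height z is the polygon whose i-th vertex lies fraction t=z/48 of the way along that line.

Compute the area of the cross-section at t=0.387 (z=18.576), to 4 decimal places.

Cross-section at t=0.387: each vertex is (1-t)·p0[i] + t·p1[i].
  v1: (1-0.387)·(2.99,0.47) + 0.387·(1.32,-1.36) = (2.3437,-0.2382)
  v2: (1-0.387)·(1.36,2.9) + 0.387·(0.43,-0.05) = (1.0001,1.7583)
  v3: (1-0.387)·(-1.57,2.05) + 0.387·(-1.64,0.14) = (-1.5971,1.3108)
  v4: (1-0.387)·(-3.32,1.36) + 0.387·(-2.2,-0.83) = (-2.8866,0.5125)
  v5: (1-0.387)·(-3.36,-2.09) + 0.387·(-2.13,-2.75) = (-2.8840,-2.3454)
  v6: (1-0.387)·(-2.01,-4.45) + 0.387·(-1.49,-4.25) = (-1.8088,-4.3726)
  v7: (1-0.387)·(1.02,-2.79) + 0.387·(0.33,-3.35) = (0.7530,-3.0067)
  v8: (1-0.387)·(2.16,-1.01) + 0.387·(1.55,-2.48) = (1.9239,-1.5789)
Shoelace sum Σ(x_i·y_{i+1} − x_{i+1}·y_i):
  i=1: 2.3437·1.7583 − 1.0001·-0.2382 = +4.3593 (running +4.3593)
  i=2: 1.0001·1.3108 − -1.5971·1.7583 = +4.1192 (running +8.4785)
  i=3: -1.5971·0.5125 − -2.8866·1.3108 = +2.9653 (running +11.4438)
  i=4: -2.8866·-2.3454 − -2.8840·0.5125 = +8.2482 (running +19.6920)
  i=5: -2.8840·-4.3726 − -1.8088·-2.3454 = +8.3682 (running +28.0602)
  i=6: -1.8088·-3.0067 − 0.7530·-4.3726 = +8.7309 (running +36.7911)
  i=7: 0.7530·-1.5789 − 1.9239·-3.0067 = +4.5959 (running +41.3869)
  i=8: 1.9239·-0.2382 − 2.3437·-1.5789 = +3.2422 (running +44.6291)
Area = |Σ|/2 = |44.6291|/2 = 22.3145

Area at t=0.387: 22.3145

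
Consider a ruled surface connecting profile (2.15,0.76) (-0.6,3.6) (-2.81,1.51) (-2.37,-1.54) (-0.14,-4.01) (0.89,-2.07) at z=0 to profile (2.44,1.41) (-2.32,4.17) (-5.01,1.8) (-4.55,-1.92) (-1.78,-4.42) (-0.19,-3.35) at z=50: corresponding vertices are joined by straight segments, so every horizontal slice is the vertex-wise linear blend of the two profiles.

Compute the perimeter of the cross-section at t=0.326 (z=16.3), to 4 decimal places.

Perimeter at t=0.326: 20.2999

Cross-section at t=0.326: each vertex is (1-t)·p0[i] + t·p1[i].
  v1: (1-0.326)·(2.15,0.76) + 0.326·(2.44,1.41) = (2.2445,0.9719)
  v2: (1-0.326)·(-0.6,3.6) + 0.326·(-2.32,4.17) = (-1.1607,3.7858)
  v3: (1-0.326)·(-2.81,1.51) + 0.326·(-5.01,1.8) = (-3.5272,1.6045)
  v4: (1-0.326)·(-2.37,-1.54) + 0.326·(-4.55,-1.92) = (-3.0807,-1.6639)
  v5: (1-0.326)·(-0.14,-4.01) + 0.326·(-1.78,-4.42) = (-0.6746,-4.1437)
  v6: (1-0.326)·(0.89,-2.07) + 0.326·(-0.19,-3.35) = (0.5379,-2.4873)
Perimeter = Σ |v_{i+1} − v_i|:
  edge 1→2: √(-3.4053² + 2.8139²) = 4.4175 (running 4.4175)
  edge 2→3: √(-2.3665² + -2.1813²) = 3.2184 (running 7.6359)
  edge 3→4: √(0.4465² + -3.2684²) = 3.2988 (running 10.9347)
  edge 4→5: √(2.4060² + -2.4798²) = 3.4552 (running 14.3898)
  edge 5→6: √(1.2126² + 1.6564²) = 2.0528 (running 16.4426)
  edge 6→1: √(1.7066² + 3.4592²) = 3.8573 (running 20.2999)
Perimeter = 20.2999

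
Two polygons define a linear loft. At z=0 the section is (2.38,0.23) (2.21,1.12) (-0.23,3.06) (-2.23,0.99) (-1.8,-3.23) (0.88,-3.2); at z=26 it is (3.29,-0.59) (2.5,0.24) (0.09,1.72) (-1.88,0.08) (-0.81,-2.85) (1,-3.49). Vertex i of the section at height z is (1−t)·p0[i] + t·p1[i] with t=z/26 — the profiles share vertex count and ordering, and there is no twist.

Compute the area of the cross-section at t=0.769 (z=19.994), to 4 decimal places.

Cross-section at t=0.769: each vertex is (1-t)·p0[i] + t·p1[i].
  v1: (1-0.769)·(2.38,0.23) + 0.769·(3.29,-0.59) = (3.0798,-0.4006)
  v2: (1-0.769)·(2.21,1.12) + 0.769·(2.5,0.24) = (2.4330,0.4433)
  v3: (1-0.769)·(-0.23,3.06) + 0.769·(0.09,1.72) = (0.0161,2.0295)
  v4: (1-0.769)·(-2.23,0.99) + 0.769·(-1.88,0.08) = (-1.9608,0.2902)
  v5: (1-0.769)·(-1.8,-3.23) + 0.769·(-0.81,-2.85) = (-1.0387,-2.9378)
  v6: (1-0.769)·(0.88,-3.2) + 0.769·(1,-3.49) = (0.9723,-3.4230)
Shoelace sum Σ(x_i·y_{i+1} − x_{i+1}·y_i):
  i=1: 3.0798·0.4433 − 2.4330·-0.4006 = +2.3398 (running +2.3398)
  i=2: 2.4330·2.0295 − 0.0161·0.4433 = +4.9308 (running +7.2706)
  i=3: 0.0161·0.2902 − -1.9608·2.0295 = +3.9843 (running +11.2549)
  i=4: -1.9608·-2.9378 − -1.0387·0.2902 = +6.0620 (running +17.3169)
  i=5: -1.0387·-3.4230 − 0.9723·-2.9378 = +6.4118 (running +23.7287)
  i=6: 0.9723·-0.4006 − 3.0798·-3.4230 = +10.1527 (running +33.8813)
Area = |Σ|/2 = |33.8813|/2 = 16.9407

Area at t=0.769: 16.9407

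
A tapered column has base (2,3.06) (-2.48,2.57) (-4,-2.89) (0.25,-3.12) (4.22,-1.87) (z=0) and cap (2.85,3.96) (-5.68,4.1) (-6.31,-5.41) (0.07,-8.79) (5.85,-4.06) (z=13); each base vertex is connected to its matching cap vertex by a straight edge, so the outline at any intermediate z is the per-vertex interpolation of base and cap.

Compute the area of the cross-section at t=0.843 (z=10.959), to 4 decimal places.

Area at t=0.843: 100.9674

Cross-section at t=0.843: each vertex is (1-t)·p0[i] + t·p1[i].
  v1: (1-0.843)·(2,3.06) + 0.843·(2.85,3.96) = (2.7166,3.8187)
  v2: (1-0.843)·(-2.48,2.57) + 0.843·(-5.68,4.1) = (-5.1776,3.8598)
  v3: (1-0.843)·(-4,-2.89) + 0.843·(-6.31,-5.41) = (-5.9473,-5.0144)
  v4: (1-0.843)·(0.25,-3.12) + 0.843·(0.07,-8.79) = (0.0983,-7.8998)
  v5: (1-0.843)·(4.22,-1.87) + 0.843·(5.85,-4.06) = (5.5941,-3.7162)
Shoelace sum Σ(x_i·y_{i+1} − x_{i+1}·y_i):
  i=1: 2.7166·3.8598 − -5.1776·3.8187 = +30.2570 (running +30.2570)
  i=2: -5.1776·-5.0144 − -5.9473·3.8598 = +48.9178 (running +79.1748)
  i=3: -5.9473·-7.8998 − 0.0983·-5.0144 = +47.4755 (running +126.6503)
  i=4: 0.0983·-3.7162 − 5.5941·-7.8998 = +43.8271 (running +170.4774)
  i=5: 5.5941·3.8187 − 2.7166·-3.7162 = +31.4573 (running +201.9347)
Area = |Σ|/2 = |201.9347|/2 = 100.9674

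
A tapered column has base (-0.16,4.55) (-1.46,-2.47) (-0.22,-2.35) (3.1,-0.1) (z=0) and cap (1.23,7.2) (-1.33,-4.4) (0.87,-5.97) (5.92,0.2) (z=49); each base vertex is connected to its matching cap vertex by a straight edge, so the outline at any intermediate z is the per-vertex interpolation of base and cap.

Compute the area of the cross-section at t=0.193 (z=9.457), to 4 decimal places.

Cross-section at t=0.193: each vertex is (1-t)·p0[i] + t·p1[i].
  v1: (1-0.193)·(-0.16,4.55) + 0.193·(1.23,7.2) = (0.1083,5.0614)
  v2: (1-0.193)·(-1.46,-2.47) + 0.193·(-1.33,-4.4) = (-1.4349,-2.8425)
  v3: (1-0.193)·(-0.22,-2.35) + 0.193·(0.87,-5.97) = (-0.0096,-3.0487)
  v4: (1-0.193)·(3.1,-0.1) + 0.193·(5.92,0.2) = (3.6443,-0.0421)
Shoelace sum Σ(x_i·y_{i+1} − x_{i+1}·y_i):
  i=1: 0.1083·-2.8425 − -1.4349·5.0614 = +6.9550 (running +6.9550)
  i=2: -1.4349·-3.0487 − -0.0096·-2.8425 = +4.3472 (running +11.3021)
  i=3: -0.0096·-0.0421 − 3.6443·-3.0487 = +11.1105 (running +22.4127)
  i=4: 3.6443·5.0614 − 0.1083·-0.0421 = +18.4498 (running +40.8625)
Area = |Σ|/2 = |40.8625|/2 = 20.4312

Area at t=0.193: 20.4312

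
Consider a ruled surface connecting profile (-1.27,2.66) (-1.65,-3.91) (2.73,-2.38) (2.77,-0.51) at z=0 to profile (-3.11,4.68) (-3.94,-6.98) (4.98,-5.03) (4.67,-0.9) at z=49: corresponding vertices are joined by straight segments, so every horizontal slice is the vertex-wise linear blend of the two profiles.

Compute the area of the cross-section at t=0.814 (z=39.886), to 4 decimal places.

Cross-section at t=0.814: each vertex is (1-t)·p0[i] + t·p1[i].
  v1: (1-0.814)·(-1.27,2.66) + 0.814·(-3.11,4.68) = (-2.7678,4.3043)
  v2: (1-0.814)·(-1.65,-3.91) + 0.814·(-3.94,-6.98) = (-3.5141,-6.4090)
  v3: (1-0.814)·(2.73,-2.38) + 0.814·(4.98,-5.03) = (4.5615,-4.5371)
  v4: (1-0.814)·(2.77,-0.51) + 0.814·(4.67,-0.9) = (4.3166,-0.8275)
Shoelace sum Σ(x_i·y_{i+1} − x_{i+1}·y_i):
  i=1: -2.7678·-6.4090 − -3.5141·4.3043 = +32.8640 (running +32.8640)
  i=2: -3.5141·-4.5371 − 4.5615·-6.4090 = +45.1782 (running +78.0422)
  i=3: 4.5615·-0.8275 − 4.3166·-4.5371 = +15.8104 (running +93.8526)
  i=4: 4.3166·4.3043 − -2.7678·-0.8275 = +16.2896 (running +110.1423)
Area = |Σ|/2 = |110.1423|/2 = 55.0711

Area at t=0.814: 55.0711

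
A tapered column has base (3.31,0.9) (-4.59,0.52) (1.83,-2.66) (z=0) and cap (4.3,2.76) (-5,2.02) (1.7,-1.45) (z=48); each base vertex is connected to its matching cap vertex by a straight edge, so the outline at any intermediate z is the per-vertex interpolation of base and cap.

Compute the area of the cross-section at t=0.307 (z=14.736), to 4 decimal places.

Cross-section at t=0.307: each vertex is (1-t)·p0[i] + t·p1[i].
  v1: (1-0.307)·(3.31,0.9) + 0.307·(4.3,2.76) = (3.6139,1.4710)
  v2: (1-0.307)·(-4.59,0.52) + 0.307·(-5,2.02) = (-4.7159,0.9805)
  v3: (1-0.307)·(1.83,-2.66) + 0.307·(1.7,-1.45) = (1.7901,-2.2885)
Shoelace sum Σ(x_i·y_{i+1} − x_{i+1}·y_i):
  i=1: 3.6139·0.9805 − -4.7159·1.4710 = +10.4806 (running +10.4806)
  i=2: -4.7159·-2.2885 − 1.7901·0.9805 = +9.0372 (running +19.5178)
  i=3: 1.7901·1.4710 − 3.6139·-2.2885 = +10.9038 (running +30.4217)
Area = |Σ|/2 = |30.4217|/2 = 15.2108

Area at t=0.307: 15.2108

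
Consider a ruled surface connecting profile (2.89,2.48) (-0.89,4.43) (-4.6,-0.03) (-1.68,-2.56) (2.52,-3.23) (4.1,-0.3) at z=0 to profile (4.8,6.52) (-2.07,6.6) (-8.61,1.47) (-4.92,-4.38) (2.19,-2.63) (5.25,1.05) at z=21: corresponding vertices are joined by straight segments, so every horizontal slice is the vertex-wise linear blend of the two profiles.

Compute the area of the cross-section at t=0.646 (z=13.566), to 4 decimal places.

Cross-section at t=0.646: each vertex is (1-t)·p0[i] + t·p1[i].
  v1: (1-0.646)·(2.89,2.48) + 0.646·(4.8,6.52) = (4.1239,5.0898)
  v2: (1-0.646)·(-0.89,4.43) + 0.646·(-2.07,6.6) = (-1.6523,5.8318)
  v3: (1-0.646)·(-4.6,-0.03) + 0.646·(-8.61,1.47) = (-7.1905,0.9390)
  v4: (1-0.646)·(-1.68,-2.56) + 0.646·(-4.92,-4.38) = (-3.7730,-3.7357)
  v5: (1-0.646)·(2.52,-3.23) + 0.646·(2.19,-2.63) = (2.3068,-2.8424)
  v6: (1-0.646)·(4.1,-0.3) + 0.646·(5.25,1.05) = (4.8429,0.5721)
Shoelace sum Σ(x_i·y_{i+1} − x_{i+1}·y_i):
  i=1: 4.1239·5.8318 − -1.6523·5.0898 = +32.4595 (running +32.4595)
  i=2: -1.6523·0.9390 − -7.1905·5.8318 = +40.3820 (running +72.8414)
  i=3: -7.1905·-3.7357 − -3.7730·0.9390 = +30.4044 (running +103.2459)
  i=4: -3.7730·-2.8424 − 2.3068·-3.7357 = +19.3421 (running +122.5880)
  i=5: 2.3068·0.5721 − 4.8429·-2.8424 = +15.0852 (running +137.6732)
  i=6: 4.8429·5.0898 − 4.1239·0.5721 = +22.2903 (running +159.9635)
Area = |Σ|/2 = |159.9635|/2 = 79.9817

Area at t=0.646: 79.9817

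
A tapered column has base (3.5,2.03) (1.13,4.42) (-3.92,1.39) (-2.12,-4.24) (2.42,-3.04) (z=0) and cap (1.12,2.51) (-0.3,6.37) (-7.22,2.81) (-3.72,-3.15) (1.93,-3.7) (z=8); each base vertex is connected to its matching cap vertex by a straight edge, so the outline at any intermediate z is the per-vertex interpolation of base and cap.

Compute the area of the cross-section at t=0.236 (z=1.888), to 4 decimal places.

Area at t=0.236: 45.7253

Cross-section at t=0.236: each vertex is (1-t)·p0[i] + t·p1[i].
  v1: (1-0.236)·(3.5,2.03) + 0.236·(1.12,2.51) = (2.9383,2.1433)
  v2: (1-0.236)·(1.13,4.42) + 0.236·(-0.3,6.37) = (0.7925,4.8802)
  v3: (1-0.236)·(-3.92,1.39) + 0.236·(-7.22,2.81) = (-4.6988,1.7251)
  v4: (1-0.236)·(-2.12,-4.24) + 0.236·(-3.72,-3.15) = (-2.4976,-3.9828)
  v5: (1-0.236)·(2.42,-3.04) + 0.236·(1.93,-3.7) = (2.3044,-3.1958)
Shoelace sum Σ(x_i·y_{i+1} − x_{i+1}·y_i):
  i=1: 2.9383·4.8802 − 0.7925·2.1433 = +12.6410 (running +12.6410)
  i=2: 0.7925·1.7251 − -4.6988·4.8802 = +24.2983 (running +36.9393)
  i=3: -4.6988·-3.9828 − -2.4976·1.7251 = +23.0229 (running +59.9621)
  i=4: -2.4976·-3.1958 − 2.3044·-3.9828 = +17.1594 (running +77.1216)
  i=5: 2.3044·2.1433 − 2.9383·-3.1958 = +14.3291 (running +91.4506)
Area = |Σ|/2 = |91.4506|/2 = 45.7253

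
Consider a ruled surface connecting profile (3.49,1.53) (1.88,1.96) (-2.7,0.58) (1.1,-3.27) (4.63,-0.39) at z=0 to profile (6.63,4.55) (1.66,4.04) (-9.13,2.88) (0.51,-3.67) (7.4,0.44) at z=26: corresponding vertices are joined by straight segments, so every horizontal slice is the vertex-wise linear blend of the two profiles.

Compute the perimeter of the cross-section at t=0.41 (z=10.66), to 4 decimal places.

Cross-section at t=0.41: each vertex is (1-t)·p0[i] + t·p1[i].
  v1: (1-0.41)·(3.49,1.53) + 0.41·(6.63,4.55) = (4.7774,2.7682)
  v2: (1-0.41)·(1.88,1.96) + 0.41·(1.66,4.04) = (1.7898,2.8128)
  v3: (1-0.41)·(-2.7,0.58) + 0.41·(-9.13,2.88) = (-5.3363,1.5230)
  v4: (1-0.41)·(1.1,-3.27) + 0.41·(0.51,-3.67) = (0.8581,-3.4340)
  v5: (1-0.41)·(4.63,-0.39) + 0.41·(7.4,0.44) = (5.7657,-0.0497)
Perimeter = Σ |v_{i+1} − v_i|:
  edge 1→2: √(-2.9876² + 0.0446²) = 2.9879 (running 2.9879)
  edge 2→3: √(-7.1261² + -1.2898²) = 7.2419 (running 10.2298)
  edge 3→4: √(6.1944² + -4.9570²) = 7.9336 (running 18.1634)
  edge 4→5: √(4.9076² + 3.3843²) = 5.9614 (running 24.1248)
  edge 5→1: √(-0.9883² + 2.8179²) = 2.9862 (running 27.1110)
Perimeter = 27.1110

Perimeter at t=0.41: 27.1110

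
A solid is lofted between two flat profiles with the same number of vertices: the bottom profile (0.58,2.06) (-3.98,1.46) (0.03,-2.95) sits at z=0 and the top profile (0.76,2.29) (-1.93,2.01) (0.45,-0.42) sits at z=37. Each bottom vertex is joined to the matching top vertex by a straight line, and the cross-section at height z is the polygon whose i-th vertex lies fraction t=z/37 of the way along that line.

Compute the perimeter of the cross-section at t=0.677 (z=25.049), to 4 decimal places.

Perimeter at t=0.677: 11.0181

Cross-section at t=0.677: each vertex is (1-t)·p0[i] + t·p1[i].
  v1: (1-0.677)·(0.58,2.06) + 0.677·(0.76,2.29) = (0.7019,2.2157)
  v2: (1-0.677)·(-3.98,1.46) + 0.677·(-1.93,2.01) = (-2.5922,1.8323)
  v3: (1-0.677)·(0.03,-2.95) + 0.677·(0.45,-0.42) = (0.3143,-1.2372)
Perimeter = Σ |v_{i+1} − v_i|:
  edge 1→2: √(-3.2940² + -0.3834²) = 3.3162 (running 3.3162)
  edge 2→3: √(2.9065² + -3.0695²) = 4.2273 (running 7.5435)
  edge 3→1: √(0.3875² + 3.4529²) = 3.4746 (running 11.0181)
Perimeter = 11.0181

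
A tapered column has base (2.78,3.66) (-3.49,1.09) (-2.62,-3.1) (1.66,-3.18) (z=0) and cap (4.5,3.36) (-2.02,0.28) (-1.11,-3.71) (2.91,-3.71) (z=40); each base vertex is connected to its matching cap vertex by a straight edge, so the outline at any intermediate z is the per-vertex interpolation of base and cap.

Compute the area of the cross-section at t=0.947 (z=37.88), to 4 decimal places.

Area at t=0.947: 28.6395

Cross-section at t=0.947: each vertex is (1-t)·p0[i] + t·p1[i].
  v1: (1-0.947)·(2.78,3.66) + 0.947·(4.5,3.36) = (4.4088,3.3759)
  v2: (1-0.947)·(-3.49,1.09) + 0.947·(-2.02,0.28) = (-2.0979,0.3229)
  v3: (1-0.947)·(-2.62,-3.1) + 0.947·(-1.11,-3.71) = (-1.1900,-3.6777)
  v4: (1-0.947)·(1.66,-3.18) + 0.947·(2.91,-3.71) = (2.8438,-3.6819)
Shoelace sum Σ(x_i·y_{i+1} − x_{i+1}·y_i):
  i=1: 4.4088·0.3229 − -2.0979·3.3759 = +8.5061 (running +8.5061)
  i=2: -2.0979·-3.6777 − -1.1900·0.3229 = +8.0997 (running +16.6058)
  i=3: -1.1900·-3.6819 − 2.8438·-3.6777 = +14.8400 (running +31.4458)
  i=4: 2.8438·3.3759 − 4.4088·-3.6819 = +25.8332 (running +57.2789)
Area = |Σ|/2 = |57.2789|/2 = 28.6395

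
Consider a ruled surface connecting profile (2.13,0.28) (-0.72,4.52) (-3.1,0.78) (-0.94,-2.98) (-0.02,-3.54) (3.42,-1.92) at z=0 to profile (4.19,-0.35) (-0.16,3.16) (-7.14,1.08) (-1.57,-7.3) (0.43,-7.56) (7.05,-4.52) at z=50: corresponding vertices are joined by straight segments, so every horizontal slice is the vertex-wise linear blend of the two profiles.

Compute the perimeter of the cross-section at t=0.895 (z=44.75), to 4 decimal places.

Perimeter at t=0.895: 35.4752

Cross-section at t=0.895: each vertex is (1-t)·p0[i] + t·p1[i].
  v1: (1-0.895)·(2.13,0.28) + 0.895·(4.19,-0.35) = (3.9737,-0.2838)
  v2: (1-0.895)·(-0.72,4.52) + 0.895·(-0.16,3.16) = (-0.2188,3.3028)
  v3: (1-0.895)·(-3.1,0.78) + 0.895·(-7.14,1.08) = (-6.7158,1.0485)
  v4: (1-0.895)·(-0.94,-2.98) + 0.895·(-1.57,-7.3) = (-1.5039,-6.8464)
  v5: (1-0.895)·(-0.02,-3.54) + 0.895·(0.43,-7.56) = (0.3828,-7.1379)
  v6: (1-0.895)·(3.42,-1.92) + 0.895·(7.05,-4.52) = (6.6688,-4.2470)
Perimeter = Σ |v_{i+1} − v_i|:
  edge 1→2: √(-4.1925² + 3.5867²) = 5.5173 (running 5.5173)
  edge 2→3: √(-6.4970² + -2.2543²) = 6.8770 (running 12.3943)
  edge 3→4: √(5.2119² + -7.8949²) = 9.4601 (running 21.8544)
  edge 4→5: √(1.8866² + -0.2915²) = 1.9090 (running 23.7634)
  edge 5→6: √(6.2861² + 2.8909²) = 6.9190 (running 30.6824)
  edge 6→1: √(-2.6951² + 3.9631²) = 4.7927 (running 35.4752)
Perimeter = 35.4752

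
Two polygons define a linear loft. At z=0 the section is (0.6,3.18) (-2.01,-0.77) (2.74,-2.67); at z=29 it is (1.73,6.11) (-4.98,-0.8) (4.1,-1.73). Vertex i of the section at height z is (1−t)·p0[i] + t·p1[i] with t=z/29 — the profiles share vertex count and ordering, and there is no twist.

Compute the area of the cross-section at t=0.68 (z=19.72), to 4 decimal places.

Area at t=0.68: 26.2879

Cross-section at t=0.68: each vertex is (1-t)·p0[i] + t·p1[i].
  v1: (1-0.68)·(0.6,3.18) + 0.68·(1.73,6.11) = (1.3684,5.1724)
  v2: (1-0.68)·(-2.01,-0.77) + 0.68·(-4.98,-0.8) = (-4.0296,-0.7904)
  v3: (1-0.68)·(2.74,-2.67) + 0.68·(4.1,-1.73) = (3.6648,-2.0308)
Shoelace sum Σ(x_i·y_{i+1} − x_{i+1}·y_i):
  i=1: 1.3684·-0.7904 − -4.0296·5.1724 = +19.7611 (running +19.7611)
  i=2: -4.0296·-2.0308 − 3.6648·-0.7904 = +11.0800 (running +30.8411)
  i=3: 3.6648·5.1724 − 1.3684·-2.0308 = +21.7348 (running +52.5758)
Area = |Σ|/2 = |52.5758|/2 = 26.2879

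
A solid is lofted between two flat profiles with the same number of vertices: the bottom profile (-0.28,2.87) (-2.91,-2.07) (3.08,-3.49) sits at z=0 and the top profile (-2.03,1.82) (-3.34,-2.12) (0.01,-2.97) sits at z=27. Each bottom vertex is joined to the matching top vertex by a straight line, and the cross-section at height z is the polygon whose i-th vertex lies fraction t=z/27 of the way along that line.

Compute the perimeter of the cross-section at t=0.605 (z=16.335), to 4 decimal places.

Perimeter at t=0.605: 15.2143

Cross-section at t=0.605: each vertex is (1-t)·p0[i] + t·p1[i].
  v1: (1-0.605)·(-0.28,2.87) + 0.605·(-2.03,1.82) = (-1.3387,2.2348)
  v2: (1-0.605)·(-2.91,-2.07) + 0.605·(-3.34,-2.12) = (-3.1701,-2.1002)
  v3: (1-0.605)·(3.08,-3.49) + 0.605·(0.01,-2.97) = (1.2227,-3.1754)
Perimeter = Σ |v_{i+1} − v_i|:
  edge 1→2: √(-1.8314² + -4.3350²) = 4.7060 (running 4.7060)
  edge 2→3: √(4.3928² + -1.0752²) = 4.5225 (running 9.2284)
  edge 3→1: √(-2.5614² + 5.4101²) = 5.9859 (running 15.2143)
Perimeter = 15.2143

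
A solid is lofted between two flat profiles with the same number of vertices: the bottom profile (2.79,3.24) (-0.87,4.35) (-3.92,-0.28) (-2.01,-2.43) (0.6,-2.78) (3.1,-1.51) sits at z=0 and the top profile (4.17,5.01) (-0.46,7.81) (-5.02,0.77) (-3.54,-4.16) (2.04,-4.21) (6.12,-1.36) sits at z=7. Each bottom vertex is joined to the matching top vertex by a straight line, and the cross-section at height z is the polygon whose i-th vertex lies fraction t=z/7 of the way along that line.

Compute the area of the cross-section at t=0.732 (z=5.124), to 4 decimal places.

Cross-section at t=0.732: each vertex is (1-t)·p0[i] + t·p1[i].
  v1: (1-0.732)·(2.79,3.24) + 0.732·(4.17,5.01) = (3.8002,4.5356)
  v2: (1-0.732)·(-0.87,4.35) + 0.732·(-0.46,7.81) = (-0.5699,6.8827)
  v3: (1-0.732)·(-3.92,-0.28) + 0.732·(-5.02,0.77) = (-4.7252,0.4886)
  v4: (1-0.732)·(-2.01,-2.43) + 0.732·(-3.54,-4.16) = (-3.1300,-3.6964)
  v5: (1-0.732)·(0.6,-2.78) + 0.732·(2.04,-4.21) = (1.6541,-3.8268)
  v6: (1-0.732)·(3.1,-1.51) + 0.732·(6.12,-1.36) = (5.3106,-1.4002)
Shoelace sum Σ(x_i·y_{i+1} − x_{i+1}·y_i):
  i=1: 3.8002·6.8827 − -0.5699·4.5356 = +28.7402 (running +28.7402)
  i=2: -0.5699·0.4886 − -4.7252·6.8827 = +32.2438 (running +60.9840)
  i=3: -4.7252·-3.6964 − -3.1300·0.4886 = +18.9953 (running +79.9793)
  i=4: -3.1300·-3.8268 − 1.6541·-3.6964 = +18.0917 (running +98.0710)
  i=5: 1.6541·-1.4002 − 5.3106·-3.8268 = +18.0065 (running +116.0775)
  i=6: 5.3106·4.5356 − 3.8002·-1.4002 = +29.4081 (running +145.4856)
Area = |Σ|/2 = |145.4856|/2 = 72.7428

Area at t=0.732: 72.7428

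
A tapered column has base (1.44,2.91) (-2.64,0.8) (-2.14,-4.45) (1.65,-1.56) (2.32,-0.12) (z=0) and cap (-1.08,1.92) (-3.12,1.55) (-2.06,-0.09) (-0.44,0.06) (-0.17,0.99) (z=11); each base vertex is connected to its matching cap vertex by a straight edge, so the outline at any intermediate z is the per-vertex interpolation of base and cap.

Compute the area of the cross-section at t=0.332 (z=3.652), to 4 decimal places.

Cross-section at t=0.332: each vertex is (1-t)·p0[i] + t·p1[i].
  v1: (1-0.332)·(1.44,2.91) + 0.332·(-1.08,1.92) = (0.6034,2.5813)
  v2: (1-0.332)·(-2.64,0.8) + 0.332·(-3.12,1.55) = (-2.7994,1.0490)
  v3: (1-0.332)·(-2.14,-4.45) + 0.332·(-2.06,-0.09) = (-2.1134,-3.0025)
  v4: (1-0.332)·(1.65,-1.56) + 0.332·(-0.44,0.06) = (0.9561,-1.0222)
  v5: (1-0.332)·(2.32,-0.12) + 0.332·(-0.17,0.99) = (1.4933,0.2485)
Shoelace sum Σ(x_i·y_{i+1} − x_{i+1}·y_i):
  i=1: 0.6034·1.0490 − -2.7994·2.5813 = +7.8590 (running +7.8590)
  i=2: -2.7994·-3.0025 − -2.1134·1.0490 = +10.6220 (running +18.4810)
  i=3: -2.1134·-1.0222 − 0.9561·-3.0025 = +5.0310 (running +23.5120)
  i=4: 0.9561·0.2485 − 1.4933·-1.0222 = +1.7640 (running +25.2760)
  i=5: 1.4933·2.5813 − 0.6034·0.2485 = +3.7048 (running +28.9808)
Area = |Σ|/2 = |28.9808|/2 = 14.4904

Area at t=0.332: 14.4904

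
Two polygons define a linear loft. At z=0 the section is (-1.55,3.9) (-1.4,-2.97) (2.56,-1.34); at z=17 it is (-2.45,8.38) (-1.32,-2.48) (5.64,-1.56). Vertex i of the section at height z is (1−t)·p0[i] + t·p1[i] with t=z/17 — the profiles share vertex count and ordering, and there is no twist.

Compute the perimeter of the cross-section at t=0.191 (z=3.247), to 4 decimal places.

Perimeter at t=0.191: 20.2477

Cross-section at t=0.191: each vertex is (1-t)·p0[i] + t·p1[i].
  v1: (1-0.191)·(-1.55,3.9) + 0.191·(-2.45,8.38) = (-1.7219,4.7557)
  v2: (1-0.191)·(-1.4,-2.97) + 0.191·(-1.32,-2.48) = (-1.3847,-2.8764)
  v3: (1-0.191)·(2.56,-1.34) + 0.191·(5.64,-1.56) = (3.1483,-1.3820)
Perimeter = Σ |v_{i+1} − v_i|:
  edge 1→2: √(0.3372² + -7.6321²) = 7.6395 (running 7.6395)
  edge 2→3: √(4.5330² + 1.4944²) = 4.7730 (running 12.4125)
  edge 3→1: √(-4.8702² + 6.1377²) = 7.8352 (running 20.2477)
Perimeter = 20.2477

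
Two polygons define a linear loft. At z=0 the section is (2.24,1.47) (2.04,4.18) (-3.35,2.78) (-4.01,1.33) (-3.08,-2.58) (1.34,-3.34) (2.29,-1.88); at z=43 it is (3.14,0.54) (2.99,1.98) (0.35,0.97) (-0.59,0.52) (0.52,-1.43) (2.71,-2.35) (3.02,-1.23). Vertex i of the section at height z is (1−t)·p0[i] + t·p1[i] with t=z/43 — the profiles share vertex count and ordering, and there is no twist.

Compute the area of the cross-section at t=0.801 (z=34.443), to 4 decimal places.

Cross-section at t=0.801: each vertex is (1-t)·p0[i] + t·p1[i].
  v1: (1-0.801)·(2.24,1.47) + 0.801·(3.14,0.54) = (2.9609,0.7251)
  v2: (1-0.801)·(2.04,4.18) + 0.801·(2.99,1.98) = (2.8010,2.4178)
  v3: (1-0.801)·(-3.35,2.78) + 0.801·(0.35,0.97) = (-0.3863,1.3302)
  v4: (1-0.801)·(-4.01,1.33) + 0.801·(-0.59,0.52) = (-1.2706,0.6812)
  v5: (1-0.801)·(-3.08,-2.58) + 0.801·(0.52,-1.43) = (-0.1964,-1.6588)
  v6: (1-0.801)·(1.34,-3.34) + 0.801·(2.71,-2.35) = (2.4374,-2.5470)
  v7: (1-0.801)·(2.29,-1.88) + 0.801·(3.02,-1.23) = (2.8747,-1.3594)
Shoelace sum Σ(x_i·y_{i+1} − x_{i+1}·y_i):
  i=1: 2.9609·2.4178 − 2.8010·0.7251 = +5.1280 (running +5.1280)
  i=2: 2.8010·1.3302 − -0.3863·2.4178 = +4.6598 (running +9.7878)
  i=3: -0.3863·0.6812 − -1.2706·1.3302 = +1.4270 (running +11.2147)
  i=4: -1.2706·-1.6588 − -0.1964·0.6812 = +2.2415 (running +13.4562)
  i=5: -0.1964·-2.5470 − 2.4374·-1.6588 = +4.5435 (running +17.9997)
  i=6: 2.4374·-1.3594 − 2.8747·-2.5470 = +4.0087 (running +22.0084)
  i=7: 2.8747·0.7251 − 2.9609·-1.3594 = +6.1093 (running +28.1177)
Area = |Σ|/2 = |28.1177|/2 = 14.0588

Area at t=0.801: 14.0588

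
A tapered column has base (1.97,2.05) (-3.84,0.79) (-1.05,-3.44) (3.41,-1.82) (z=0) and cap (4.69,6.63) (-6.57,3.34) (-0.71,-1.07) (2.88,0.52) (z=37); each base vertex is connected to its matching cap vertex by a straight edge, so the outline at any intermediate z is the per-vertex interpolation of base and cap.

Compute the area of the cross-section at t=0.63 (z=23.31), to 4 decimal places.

Area at t=0.63: 35.9145

Cross-section at t=0.63: each vertex is (1-t)·p0[i] + t·p1[i].
  v1: (1-0.63)·(1.97,2.05) + 0.63·(4.69,6.63) = (3.6836,4.9354)
  v2: (1-0.63)·(-3.84,0.79) + 0.63·(-6.57,3.34) = (-5.5599,2.3965)
  v3: (1-0.63)·(-1.05,-3.44) + 0.63·(-0.71,-1.07) = (-0.8358,-1.9469)
  v4: (1-0.63)·(3.41,-1.82) + 0.63·(2.88,0.52) = (3.0761,-0.3458)
Shoelace sum Σ(x_i·y_{i+1} − x_{i+1}·y_i):
  i=1: 3.6836·2.3965 − -5.5599·4.9354 = +36.2681 (running +36.2681)
  i=2: -5.5599·-1.9469 − -0.8358·2.3965 = +12.8276 (running +49.0956)
  i=3: -0.8358·-0.3458 − 3.0761·-1.9469 = +6.2779 (running +55.3735)
  i=4: 3.0761·4.9354 − 3.6836·-0.3458 = +16.4556 (running +71.8291)
Area = |Σ|/2 = |71.8291|/2 = 35.9145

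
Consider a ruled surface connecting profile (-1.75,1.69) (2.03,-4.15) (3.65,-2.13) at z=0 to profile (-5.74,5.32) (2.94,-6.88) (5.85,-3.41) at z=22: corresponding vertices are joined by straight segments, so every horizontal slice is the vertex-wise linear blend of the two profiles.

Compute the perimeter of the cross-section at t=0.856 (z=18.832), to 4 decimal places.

Perimeter at t=0.856: 31.4395

Cross-section at t=0.856: each vertex is (1-t)·p0[i] + t·p1[i].
  v1: (1-0.856)·(-1.75,1.69) + 0.856·(-5.74,5.32) = (-5.1654,4.7973)
  v2: (1-0.856)·(2.03,-4.15) + 0.856·(2.94,-6.88) = (2.8090,-6.4869)
  v3: (1-0.856)·(3.65,-2.13) + 0.856·(5.85,-3.41) = (5.5332,-3.2257)
Perimeter = Σ |v_{i+1} − v_i|:
  edge 1→2: √(7.9744² + -11.2842²) = 13.8175 (running 13.8175)
  edge 2→3: √(2.7242² + 3.2612²) = 4.2493 (running 18.0668)
  edge 3→1: √(-10.6986² + 8.0230²) = 13.3727 (running 31.4395)
Perimeter = 31.4395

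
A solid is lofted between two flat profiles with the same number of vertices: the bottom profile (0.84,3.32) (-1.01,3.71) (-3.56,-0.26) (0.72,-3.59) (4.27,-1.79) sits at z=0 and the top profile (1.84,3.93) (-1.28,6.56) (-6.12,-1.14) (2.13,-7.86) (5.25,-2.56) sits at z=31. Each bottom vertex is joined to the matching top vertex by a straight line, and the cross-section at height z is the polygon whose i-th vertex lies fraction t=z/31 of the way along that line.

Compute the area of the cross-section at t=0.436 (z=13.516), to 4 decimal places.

Cross-section at t=0.436: each vertex is (1-t)·p0[i] + t·p1[i].
  v1: (1-0.436)·(0.84,3.32) + 0.436·(1.84,3.93) = (1.2760,3.5860)
  v2: (1-0.436)·(-1.01,3.71) + 0.436·(-1.28,6.56) = (-1.1277,4.9526)
  v3: (1-0.436)·(-3.56,-0.26) + 0.436·(-6.12,-1.14) = (-4.6762,-0.6437)
  v4: (1-0.436)·(0.72,-3.59) + 0.436·(2.13,-7.86) = (1.3348,-5.4517)
  v5: (1-0.436)·(4.27,-1.79) + 0.436·(5.25,-2.56) = (4.6973,-2.1257)
Shoelace sum Σ(x_i·y_{i+1} − x_{i+1}·y_i):
  i=1: 1.2760·4.9526 − -1.1277·3.5860 = +10.3635 (running +10.3635)
  i=2: -1.1277·-0.6437 − -4.6762·4.9526 = +23.8850 (running +34.2485)
  i=3: -4.6762·-5.4517 − 1.3348·-0.6437 = +26.3523 (running +60.6008)
  i=4: 1.3348·-2.1257 − 4.6973·-5.4517 = +22.7709 (running +83.3717)
  i=5: 4.6973·3.5860 − 1.2760·-2.1257 = +19.5567 (running +102.9284)
Area = |Σ|/2 = |102.9284|/2 = 51.4642

Area at t=0.436: 51.4642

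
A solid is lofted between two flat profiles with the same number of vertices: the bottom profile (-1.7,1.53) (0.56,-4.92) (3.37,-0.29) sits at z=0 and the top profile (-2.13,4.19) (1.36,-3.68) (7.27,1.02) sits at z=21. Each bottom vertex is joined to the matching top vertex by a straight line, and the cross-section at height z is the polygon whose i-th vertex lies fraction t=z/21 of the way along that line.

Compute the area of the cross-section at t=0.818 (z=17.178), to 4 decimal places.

Area at t=0.818: 27.9996

Cross-section at t=0.818: each vertex is (1-t)·p0[i] + t·p1[i].
  v1: (1-0.818)·(-1.7,1.53) + 0.818·(-2.13,4.19) = (-2.0517,3.7059)
  v2: (1-0.818)·(0.56,-4.92) + 0.818·(1.36,-3.68) = (1.2144,-3.9057)
  v3: (1-0.818)·(3.37,-0.29) + 0.818·(7.27,1.02) = (6.5602,0.7816)
Shoelace sum Σ(x_i·y_{i+1} − x_{i+1}·y_i):
  i=1: -2.0517·-3.9057 − 1.2144·3.7059 = +3.5130 (running +3.5130)
  i=2: 1.2144·0.7816 − 6.5602·-3.9057 = +26.5712 (running +30.0842)
  i=3: 6.5602·3.7059 − -2.0517·0.7816 = +25.9149 (running +55.9991)
Area = |Σ|/2 = |55.9991|/2 = 27.9996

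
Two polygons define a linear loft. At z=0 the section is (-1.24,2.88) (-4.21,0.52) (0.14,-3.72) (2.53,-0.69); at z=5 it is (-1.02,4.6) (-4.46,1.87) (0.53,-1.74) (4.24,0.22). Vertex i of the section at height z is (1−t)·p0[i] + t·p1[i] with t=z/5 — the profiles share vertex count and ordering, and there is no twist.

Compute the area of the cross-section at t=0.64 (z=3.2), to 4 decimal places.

Cross-section at t=0.64: each vertex is (1-t)·p0[i] + t·p1[i].
  v1: (1-0.64)·(-1.24,2.88) + 0.64·(-1.02,4.6) = (-1.0992,3.9808)
  v2: (1-0.64)·(-4.21,0.52) + 0.64·(-4.46,1.87) = (-4.3700,1.3840)
  v3: (1-0.64)·(0.14,-3.72) + 0.64·(0.53,-1.74) = (0.3896,-2.4528)
  v4: (1-0.64)·(2.53,-0.69) + 0.64·(4.24,0.22) = (3.6244,-0.1076)
Shoelace sum Σ(x_i·y_{i+1} − x_{i+1}·y_i):
  i=1: -1.0992·1.3840 − -4.3700·3.9808 = +15.8748 (running +15.8748)
  i=2: -4.3700·-2.4528 − 0.3896·1.3840 = +10.1795 (running +26.0543)
  i=3: 0.3896·-0.1076 − 3.6244·-2.4528 = +8.8480 (running +34.9023)
  i=4: 3.6244·3.9808 − -1.0992·-0.1076 = +14.3097 (running +49.2121)
Area = |Σ|/2 = |49.2121|/2 = 24.6060

Area at t=0.64: 24.6060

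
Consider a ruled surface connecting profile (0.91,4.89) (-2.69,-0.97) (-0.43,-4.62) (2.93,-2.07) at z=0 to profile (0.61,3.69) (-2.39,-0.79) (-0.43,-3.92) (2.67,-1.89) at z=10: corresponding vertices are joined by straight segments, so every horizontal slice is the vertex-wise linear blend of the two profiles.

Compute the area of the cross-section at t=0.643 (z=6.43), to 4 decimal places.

Cross-section at t=0.643: each vertex is (1-t)·p0[i] + t·p1[i].
  v1: (1-0.643)·(0.91,4.89) + 0.643·(0.61,3.69) = (0.7171,4.1184)
  v2: (1-0.643)·(-2.69,-0.97) + 0.643·(-2.39,-0.79) = (-2.4971,-0.8543)
  v3: (1-0.643)·(-0.43,-4.62) + 0.643·(-0.43,-3.92) = (-0.4300,-4.1699)
  v4: (1-0.643)·(2.93,-2.07) + 0.643·(2.67,-1.89) = (2.7628,-1.9543)
Shoelace sum Σ(x_i·y_{i+1} − x_{i+1}·y_i):
  i=1: 0.7171·-0.8543 − -2.4971·4.1184 = +9.6715 (running +9.6715)
  i=2: -2.4971·-4.1699 − -0.4300·-0.8543 = +10.0453 (running +19.7168)
  i=3: -0.4300·-1.9543 − 2.7628·-4.1699 = +12.3610 (running +32.0778)
  i=4: 2.7628·4.1184 − 0.7171·-1.9543 = +12.7798 (running +44.8576)
Area = |Σ|/2 = |44.8576|/2 = 22.4288

Area at t=0.643: 22.4288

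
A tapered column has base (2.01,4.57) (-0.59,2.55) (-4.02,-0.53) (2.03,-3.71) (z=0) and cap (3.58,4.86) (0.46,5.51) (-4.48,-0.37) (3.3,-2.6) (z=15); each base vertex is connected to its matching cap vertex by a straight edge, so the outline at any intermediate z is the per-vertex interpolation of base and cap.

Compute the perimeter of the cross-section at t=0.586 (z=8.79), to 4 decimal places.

Perimeter at t=0.586: 24.6720

Cross-section at t=0.586: each vertex is (1-t)·p0[i] + t·p1[i].
  v1: (1-0.586)·(2.01,4.57) + 0.586·(3.58,4.86) = (2.9300,4.7399)
  v2: (1-0.586)·(-0.59,2.55) + 0.586·(0.46,5.51) = (0.0253,4.2846)
  v3: (1-0.586)·(-4.02,-0.53) + 0.586·(-4.48,-0.37) = (-4.2896,-0.4362)
  v4: (1-0.586)·(2.03,-3.71) + 0.586·(3.3,-2.6) = (2.7742,-3.0595)
Perimeter = Σ |v_{i+1} − v_i|:
  edge 1→2: √(-2.9047² + -0.4554²) = 2.9402 (running 2.9402)
  edge 2→3: √(-4.3149² + -4.7208²) = 6.3956 (running 9.3358)
  edge 3→4: √(7.0638² + -2.6233²) = 7.5352 (running 16.8710)
  edge 4→1: √(0.1558² + 7.7995²) = 7.8010 (running 24.6720)
Perimeter = 24.6720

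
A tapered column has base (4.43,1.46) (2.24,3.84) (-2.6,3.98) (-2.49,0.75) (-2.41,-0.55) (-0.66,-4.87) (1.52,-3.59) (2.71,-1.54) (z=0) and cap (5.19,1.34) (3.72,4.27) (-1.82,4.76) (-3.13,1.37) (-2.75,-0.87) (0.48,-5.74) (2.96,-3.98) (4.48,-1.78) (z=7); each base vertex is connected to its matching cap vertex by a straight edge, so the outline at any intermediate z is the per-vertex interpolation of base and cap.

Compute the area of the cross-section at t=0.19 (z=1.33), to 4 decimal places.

Area at t=0.19: 44.7651

Cross-section at t=0.19: each vertex is (1-t)·p0[i] + t·p1[i].
  v1: (1-0.19)·(4.43,1.46) + 0.19·(5.19,1.34) = (4.5744,1.4372)
  v2: (1-0.19)·(2.24,3.84) + 0.19·(3.72,4.27) = (2.5212,3.9217)
  v3: (1-0.19)·(-2.6,3.98) + 0.19·(-1.82,4.76) = (-2.4518,4.1282)
  v4: (1-0.19)·(-2.49,0.75) + 0.19·(-3.13,1.37) = (-2.6116,0.8678)
  v5: (1-0.19)·(-2.41,-0.55) + 0.19·(-2.75,-0.87) = (-2.4746,-0.6108)
  v6: (1-0.19)·(-0.66,-4.87) + 0.19·(0.48,-5.74) = (-0.4434,-5.0353)
  v7: (1-0.19)·(1.52,-3.59) + 0.19·(2.96,-3.98) = (1.7936,-3.6641)
  v8: (1-0.19)·(2.71,-1.54) + 0.19·(4.48,-1.78) = (3.0463,-1.5856)
Shoelace sum Σ(x_i·y_{i+1} − x_{i+1}·y_i):
  i=1: 4.5744·3.9217 − 2.5212·1.4372 = +14.3160 (running +14.3160)
  i=2: 2.5212·4.1282 − -2.4518·3.9217 = +20.0232 (running +34.3392)
  i=3: -2.4518·0.8678 − -2.6116·4.1282 = +8.6535 (running +42.9927)
  i=4: -2.6116·-0.6108 − -2.4746·0.8678 = +3.7426 (running +46.7354)
  i=5: -2.4746·-5.0353 − -0.4434·-0.6108 = +12.1895 (running +58.9249)
  i=6: -0.4434·-3.6641 − 1.7936·-5.0353 = +10.6560 (running +69.5809)
  i=7: 1.7936·-1.5856 − 3.0463·-3.6641 = +8.3180 (running +77.8989)
  i=8: 3.0463·1.4372 − 4.5744·-1.5856 = +11.6313 (running +89.5302)
Area = |Σ|/2 = |89.5302|/2 = 44.7651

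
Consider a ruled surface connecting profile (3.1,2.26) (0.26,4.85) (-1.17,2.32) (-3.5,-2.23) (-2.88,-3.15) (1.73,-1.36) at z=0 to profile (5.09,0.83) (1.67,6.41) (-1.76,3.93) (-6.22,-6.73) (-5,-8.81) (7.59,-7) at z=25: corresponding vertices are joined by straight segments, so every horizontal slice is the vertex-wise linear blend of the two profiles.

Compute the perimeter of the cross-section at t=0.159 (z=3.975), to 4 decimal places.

Cross-section at t=0.159: each vertex is (1-t)·p0[i] + t·p1[i].
  v1: (1-0.159)·(3.1,2.26) + 0.159·(5.09,0.83) = (3.4164,2.0326)
  v2: (1-0.159)·(0.26,4.85) + 0.159·(1.67,6.41) = (0.4842,5.0980)
  v3: (1-0.159)·(-1.17,2.32) + 0.159·(-1.76,3.93) = (-1.2638,2.5760)
  v4: (1-0.159)·(-3.5,-2.23) + 0.159·(-6.22,-6.73) = (-3.9325,-2.9455)
  v5: (1-0.159)·(-2.88,-3.15) + 0.159·(-5,-8.81) = (-3.2171,-4.0499)
  v6: (1-0.159)·(1.73,-1.36) + 0.159·(7.59,-7) = (2.6617,-2.2568)
Perimeter = Σ |v_{i+1} − v_i|:
  edge 1→2: √(-2.9322² + 3.0654²) = 4.2420 (running 4.2420)
  edge 2→3: √(-1.7480² + -2.5220²) = 3.0686 (running 7.3106)
  edge 3→4: √(-2.6687² + -5.5215²) = 6.1326 (running 13.4432)
  edge 4→5: √(0.7154² + -1.1044²) = 1.3159 (running 14.7591)
  edge 5→6: √(5.8788² + 1.7932²) = 6.1462 (running 20.9053)
  edge 6→1: √(0.7547² + 4.2894²) = 4.3553 (running 25.2606)
Perimeter = 25.2606

Perimeter at t=0.159: 25.2606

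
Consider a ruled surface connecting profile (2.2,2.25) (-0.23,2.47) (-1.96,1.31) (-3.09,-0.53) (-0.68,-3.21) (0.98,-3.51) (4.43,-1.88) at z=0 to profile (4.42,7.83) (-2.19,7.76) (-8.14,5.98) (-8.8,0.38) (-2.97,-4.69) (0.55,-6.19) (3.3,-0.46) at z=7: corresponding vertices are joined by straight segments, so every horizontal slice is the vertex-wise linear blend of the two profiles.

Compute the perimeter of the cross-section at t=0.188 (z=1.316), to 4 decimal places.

Cross-section at t=0.188: each vertex is (1-t)·p0[i] + t·p1[i].
  v1: (1-0.188)·(2.2,2.25) + 0.188·(4.42,7.83) = (2.6174,3.2990)
  v2: (1-0.188)·(-0.23,2.47) + 0.188·(-2.19,7.76) = (-0.5985,3.4645)
  v3: (1-0.188)·(-1.96,1.31) + 0.188·(-8.14,5.98) = (-3.1218,2.1880)
  v4: (1-0.188)·(-3.09,-0.53) + 0.188·(-8.8,0.38) = (-4.1635,-0.3589)
  v5: (1-0.188)·(-0.68,-3.21) + 0.188·(-2.97,-4.69) = (-1.1105,-3.4882)
  v6: (1-0.188)·(0.98,-3.51) + 0.188·(0.55,-6.19) = (0.8992,-4.0138)
  v7: (1-0.188)·(4.43,-1.88) + 0.188·(3.3,-0.46) = (4.2176,-1.6130)
Perimeter = Σ |v_{i+1} − v_i|:
  edge 1→2: √(-3.2158² + 0.1655²) = 3.2201 (running 3.2201)
  edge 2→3: √(-2.5234² + -1.2766²) = 2.8279 (running 6.0480)
  edge 3→4: √(-1.0416² + -2.5469²) = 2.7517 (running 8.7996)
  edge 4→5: √(3.0530² + -3.1293²) = 4.3719 (running 13.1715)
  edge 5→6: √(2.0097² + -0.5256²) = 2.0773 (running 15.2488)
  edge 6→7: √(3.3184² + 2.4008²) = 4.0958 (running 19.3446)
  edge 7→1: √(-1.6002² + 4.9121²) = 5.1662 (running 24.5107)
Perimeter = 24.5107

Perimeter at t=0.188: 24.5107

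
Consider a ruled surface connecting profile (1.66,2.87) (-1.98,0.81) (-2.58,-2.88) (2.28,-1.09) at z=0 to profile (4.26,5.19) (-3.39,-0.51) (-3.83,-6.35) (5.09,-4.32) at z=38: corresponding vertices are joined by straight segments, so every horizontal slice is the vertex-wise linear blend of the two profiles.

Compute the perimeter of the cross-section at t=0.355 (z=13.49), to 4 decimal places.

Perimeter at t=0.355: 23.1041

Cross-section at t=0.355: each vertex is (1-t)·p0[i] + t·p1[i].
  v1: (1-0.355)·(1.66,2.87) + 0.355·(4.26,5.19) = (2.5830,3.6936)
  v2: (1-0.355)·(-1.98,0.81) + 0.355·(-3.39,-0.51) = (-2.4806,0.3414)
  v3: (1-0.355)·(-2.58,-2.88) + 0.355·(-3.83,-6.35) = (-3.0238,-4.1118)
  v4: (1-0.355)·(2.28,-1.09) + 0.355·(5.09,-4.32) = (3.2775,-2.2367)
Perimeter = Σ |v_{i+1} − v_i|:
  edge 1→2: √(-5.0635² + -3.3522²) = 6.0726 (running 6.0726)
  edge 2→3: √(-0.5432² + -4.4532²) = 4.4863 (running 10.5589)
  edge 3→4: √(6.3013² + 1.8752²) = 6.5744 (running 17.1333)
  edge 4→1: √(-0.6946² + 5.9303²) = 5.9708 (running 23.1041)
Perimeter = 23.1041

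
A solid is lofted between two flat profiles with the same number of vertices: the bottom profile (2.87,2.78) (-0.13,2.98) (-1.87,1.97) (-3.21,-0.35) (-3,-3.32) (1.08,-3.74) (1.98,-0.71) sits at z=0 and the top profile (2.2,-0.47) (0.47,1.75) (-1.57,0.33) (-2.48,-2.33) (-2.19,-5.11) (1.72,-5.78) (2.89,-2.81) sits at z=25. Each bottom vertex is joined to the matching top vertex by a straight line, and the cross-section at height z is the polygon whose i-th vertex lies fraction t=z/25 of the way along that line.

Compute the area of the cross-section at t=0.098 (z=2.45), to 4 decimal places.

Area at t=0.098: 29.8291

Cross-section at t=0.098: each vertex is (1-t)·p0[i] + t·p1[i].
  v1: (1-0.098)·(2.87,2.78) + 0.098·(2.2,-0.47) = (2.8043,2.4615)
  v2: (1-0.098)·(-0.13,2.98) + 0.098·(0.47,1.75) = (-0.0712,2.8595)
  v3: (1-0.098)·(-1.87,1.97) + 0.098·(-1.57,0.33) = (-1.8406,1.8093)
  v4: (1-0.098)·(-3.21,-0.35) + 0.098·(-2.48,-2.33) = (-3.1385,-0.5440)
  v5: (1-0.098)·(-3,-3.32) + 0.098·(-2.19,-5.11) = (-2.9206,-3.4954)
  v6: (1-0.098)·(1.08,-3.74) + 0.098·(1.72,-5.78) = (1.1427,-3.9399)
  v7: (1-0.098)·(1.98,-0.71) + 0.098·(2.89,-2.81) = (2.0692,-0.9158)
Shoelace sum Σ(x_i·y_{i+1} − x_{i+1}·y_i):
  i=1: 2.8043·2.8595 − -0.0712·2.4615 = +8.1942 (running +8.1942)
  i=2: -0.0712·1.8093 − -1.8406·2.8595 = +5.1343 (running +13.3285)
  i=3: -1.8406·-0.5440 − -3.1385·1.8093 = +6.6797 (running +20.0082)
  i=4: -3.1385·-3.4954 − -2.9206·-0.5440 = +9.3813 (running +29.3895)
  i=5: -2.9206·-3.9399 − 1.1427·-3.4954 = +15.5013 (running +44.8908)
  i=6: 1.1427·-0.9158 − 2.0692·-3.9399 = +7.1059 (running +51.9967)
  i=7: 2.0692·2.4615 − 2.8043·-0.9158 = +7.6615 (running +59.6582)
Area = |Σ|/2 = |59.6582|/2 = 29.8291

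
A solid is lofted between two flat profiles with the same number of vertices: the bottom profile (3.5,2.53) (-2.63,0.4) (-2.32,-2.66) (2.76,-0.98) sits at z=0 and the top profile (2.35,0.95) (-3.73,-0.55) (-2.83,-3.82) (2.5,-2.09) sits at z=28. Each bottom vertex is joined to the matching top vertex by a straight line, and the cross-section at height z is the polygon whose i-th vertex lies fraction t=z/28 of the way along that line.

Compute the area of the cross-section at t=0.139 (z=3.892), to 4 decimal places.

Area at t=0.139: 18.1474

Cross-section at t=0.139: each vertex is (1-t)·p0[i] + t·p1[i].
  v1: (1-0.139)·(3.5,2.53) + 0.139·(2.35,0.95) = (3.3401,2.3104)
  v2: (1-0.139)·(-2.63,0.4) + 0.139·(-3.73,-0.55) = (-2.7829,0.2680)
  v3: (1-0.139)·(-2.32,-2.66) + 0.139·(-2.83,-3.82) = (-2.3909,-2.8212)
  v4: (1-0.139)·(2.76,-0.98) + 0.139·(2.5,-2.09) = (2.7239,-1.1343)
Shoelace sum Σ(x_i·y_{i+1} − x_{i+1}·y_i):
  i=1: 3.3401·0.2680 − -2.7829·2.3104 = +7.3245 (running +7.3245)
  i=2: -2.7829·-2.8212 − -2.3909·0.2680 = +8.4919 (running +15.8164)
  i=3: -2.3909·-1.1343 − 2.7239·-2.8212 = +10.3966 (running +26.2130)
  i=4: 2.7239·2.3104 − 3.3401·-1.1343 = +10.0819 (running +36.2949)
Area = |Σ|/2 = |36.2949|/2 = 18.1474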